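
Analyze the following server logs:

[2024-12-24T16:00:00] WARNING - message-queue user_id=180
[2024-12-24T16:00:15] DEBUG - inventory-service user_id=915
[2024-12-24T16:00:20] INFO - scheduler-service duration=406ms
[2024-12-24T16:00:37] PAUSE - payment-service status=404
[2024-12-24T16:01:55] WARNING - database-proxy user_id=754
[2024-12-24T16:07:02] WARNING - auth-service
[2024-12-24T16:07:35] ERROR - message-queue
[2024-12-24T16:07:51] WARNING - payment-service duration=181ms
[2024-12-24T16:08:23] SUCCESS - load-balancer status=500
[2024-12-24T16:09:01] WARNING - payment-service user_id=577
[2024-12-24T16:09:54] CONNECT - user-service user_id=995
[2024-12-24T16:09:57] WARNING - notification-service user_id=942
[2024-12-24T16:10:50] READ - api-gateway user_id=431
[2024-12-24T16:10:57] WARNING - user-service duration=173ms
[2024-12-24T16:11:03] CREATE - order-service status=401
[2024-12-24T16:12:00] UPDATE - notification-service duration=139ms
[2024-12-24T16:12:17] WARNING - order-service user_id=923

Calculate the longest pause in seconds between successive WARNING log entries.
307

To find the longest gap:

1. Extract all WARNING events in chronological order
2. Calculate time differences between consecutive events
3. Find the maximum difference
4. Longest gap: 307 seconds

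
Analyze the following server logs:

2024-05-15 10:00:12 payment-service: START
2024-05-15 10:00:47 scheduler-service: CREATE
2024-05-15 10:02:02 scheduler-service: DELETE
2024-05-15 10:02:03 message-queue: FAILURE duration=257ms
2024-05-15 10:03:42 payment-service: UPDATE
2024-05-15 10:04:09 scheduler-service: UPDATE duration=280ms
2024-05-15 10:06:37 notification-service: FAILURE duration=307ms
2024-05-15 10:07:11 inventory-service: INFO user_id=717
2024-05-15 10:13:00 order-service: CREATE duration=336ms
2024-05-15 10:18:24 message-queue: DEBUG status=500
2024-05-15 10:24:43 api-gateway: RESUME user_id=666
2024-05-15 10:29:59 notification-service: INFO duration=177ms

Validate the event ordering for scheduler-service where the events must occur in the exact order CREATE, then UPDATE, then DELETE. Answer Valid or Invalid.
Invalid

To validate ordering:

1. Required order: CREATE → UPDATE → DELETE
2. Rule: the events must occur in the exact order CREATE, then UPDATE, then DELETE
3. Check actual order of events for scheduler-service
4. Result: Invalid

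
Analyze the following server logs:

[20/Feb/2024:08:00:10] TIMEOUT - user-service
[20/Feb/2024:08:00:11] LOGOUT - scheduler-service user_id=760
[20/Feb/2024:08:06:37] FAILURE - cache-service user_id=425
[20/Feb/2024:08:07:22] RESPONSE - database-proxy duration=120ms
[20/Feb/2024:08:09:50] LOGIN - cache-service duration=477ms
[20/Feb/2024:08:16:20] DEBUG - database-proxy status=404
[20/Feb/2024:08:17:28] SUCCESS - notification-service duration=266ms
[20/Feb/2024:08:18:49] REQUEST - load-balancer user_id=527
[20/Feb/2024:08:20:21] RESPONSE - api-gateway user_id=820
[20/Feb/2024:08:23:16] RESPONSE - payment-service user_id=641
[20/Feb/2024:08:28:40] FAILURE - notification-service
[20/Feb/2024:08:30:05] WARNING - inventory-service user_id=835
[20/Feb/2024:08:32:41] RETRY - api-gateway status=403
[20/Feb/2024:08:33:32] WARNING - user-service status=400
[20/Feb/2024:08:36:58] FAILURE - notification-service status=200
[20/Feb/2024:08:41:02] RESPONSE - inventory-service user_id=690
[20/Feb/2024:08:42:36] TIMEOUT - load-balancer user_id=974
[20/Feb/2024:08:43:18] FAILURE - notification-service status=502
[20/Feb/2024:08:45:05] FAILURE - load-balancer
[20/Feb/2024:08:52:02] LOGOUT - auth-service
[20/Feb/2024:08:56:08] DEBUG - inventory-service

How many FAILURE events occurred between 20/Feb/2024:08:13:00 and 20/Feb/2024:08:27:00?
0

To count events in the time window:

1. Window boundaries: 20/Feb/2024:08:13:00 to 20/Feb/2024:08:27:00
2. Filter for FAILURE events within this window
3. Count matching events: 0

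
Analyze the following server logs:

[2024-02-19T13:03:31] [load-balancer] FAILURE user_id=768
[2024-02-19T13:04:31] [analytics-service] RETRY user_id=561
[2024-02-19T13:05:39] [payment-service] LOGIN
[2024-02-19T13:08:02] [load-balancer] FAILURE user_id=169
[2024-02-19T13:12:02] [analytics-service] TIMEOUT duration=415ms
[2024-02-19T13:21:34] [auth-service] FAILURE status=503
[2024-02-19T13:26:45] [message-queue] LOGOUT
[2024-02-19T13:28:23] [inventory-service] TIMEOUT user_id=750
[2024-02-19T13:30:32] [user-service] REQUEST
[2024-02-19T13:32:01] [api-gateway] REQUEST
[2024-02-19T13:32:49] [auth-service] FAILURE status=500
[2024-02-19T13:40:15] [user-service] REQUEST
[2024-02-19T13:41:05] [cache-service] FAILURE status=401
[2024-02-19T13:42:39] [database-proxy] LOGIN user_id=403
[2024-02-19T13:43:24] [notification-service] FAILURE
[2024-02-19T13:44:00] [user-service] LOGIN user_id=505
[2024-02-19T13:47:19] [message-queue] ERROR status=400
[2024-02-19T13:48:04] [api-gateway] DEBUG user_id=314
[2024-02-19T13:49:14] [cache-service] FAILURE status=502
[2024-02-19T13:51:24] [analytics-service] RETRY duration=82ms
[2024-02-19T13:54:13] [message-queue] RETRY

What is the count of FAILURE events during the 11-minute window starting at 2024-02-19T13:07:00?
1

To count events in the time window:

1. Window boundaries: 2024-02-19T13:07:00 to 2024-02-19T13:18:00
2. Filter for FAILURE events within this window
3. Count matching events: 1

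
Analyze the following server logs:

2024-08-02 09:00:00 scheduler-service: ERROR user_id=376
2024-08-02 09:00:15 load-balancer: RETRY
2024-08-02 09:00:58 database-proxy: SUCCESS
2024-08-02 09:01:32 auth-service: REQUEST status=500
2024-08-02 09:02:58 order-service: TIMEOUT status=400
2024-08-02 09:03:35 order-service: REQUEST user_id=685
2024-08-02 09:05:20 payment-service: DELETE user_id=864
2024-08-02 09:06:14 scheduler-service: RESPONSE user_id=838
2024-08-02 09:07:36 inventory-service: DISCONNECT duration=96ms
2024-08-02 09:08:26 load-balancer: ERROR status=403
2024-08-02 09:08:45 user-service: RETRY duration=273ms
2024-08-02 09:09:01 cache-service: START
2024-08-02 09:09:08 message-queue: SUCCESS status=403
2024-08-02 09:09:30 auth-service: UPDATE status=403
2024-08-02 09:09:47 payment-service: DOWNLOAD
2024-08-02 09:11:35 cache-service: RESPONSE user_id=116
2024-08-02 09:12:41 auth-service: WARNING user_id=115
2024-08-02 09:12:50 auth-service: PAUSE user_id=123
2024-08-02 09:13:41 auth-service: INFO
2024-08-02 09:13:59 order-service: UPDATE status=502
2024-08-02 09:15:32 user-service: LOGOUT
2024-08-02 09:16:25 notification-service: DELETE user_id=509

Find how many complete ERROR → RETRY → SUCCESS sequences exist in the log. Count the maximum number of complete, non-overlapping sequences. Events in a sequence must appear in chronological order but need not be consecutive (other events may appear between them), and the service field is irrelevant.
2

To count sequences:

1. Look for pattern: ERROR → RETRY → SUCCESS
2. Greedily scan the log in chronological order, matching each sequence element in turn (ignoring service)
3. Each time the full pattern completes, increment the count and restart matching from the next event
4. Complete non-overlapping sequences found: 2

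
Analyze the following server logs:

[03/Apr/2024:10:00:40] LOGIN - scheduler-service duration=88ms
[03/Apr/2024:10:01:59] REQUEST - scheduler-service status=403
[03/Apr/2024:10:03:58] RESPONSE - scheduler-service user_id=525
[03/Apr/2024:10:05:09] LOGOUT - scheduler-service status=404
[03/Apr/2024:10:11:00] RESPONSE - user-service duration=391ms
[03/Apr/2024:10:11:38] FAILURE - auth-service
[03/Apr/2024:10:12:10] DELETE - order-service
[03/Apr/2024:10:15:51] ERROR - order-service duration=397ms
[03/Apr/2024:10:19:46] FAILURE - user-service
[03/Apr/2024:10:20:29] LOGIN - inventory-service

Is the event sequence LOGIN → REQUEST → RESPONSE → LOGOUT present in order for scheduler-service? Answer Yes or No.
Yes

To verify sequence order:

1. Find all events in sequence LOGIN → REQUEST → RESPONSE → LOGOUT for scheduler-service
2. Extract their timestamps
3. Check if timestamps are in ascending order
4. Result: Yes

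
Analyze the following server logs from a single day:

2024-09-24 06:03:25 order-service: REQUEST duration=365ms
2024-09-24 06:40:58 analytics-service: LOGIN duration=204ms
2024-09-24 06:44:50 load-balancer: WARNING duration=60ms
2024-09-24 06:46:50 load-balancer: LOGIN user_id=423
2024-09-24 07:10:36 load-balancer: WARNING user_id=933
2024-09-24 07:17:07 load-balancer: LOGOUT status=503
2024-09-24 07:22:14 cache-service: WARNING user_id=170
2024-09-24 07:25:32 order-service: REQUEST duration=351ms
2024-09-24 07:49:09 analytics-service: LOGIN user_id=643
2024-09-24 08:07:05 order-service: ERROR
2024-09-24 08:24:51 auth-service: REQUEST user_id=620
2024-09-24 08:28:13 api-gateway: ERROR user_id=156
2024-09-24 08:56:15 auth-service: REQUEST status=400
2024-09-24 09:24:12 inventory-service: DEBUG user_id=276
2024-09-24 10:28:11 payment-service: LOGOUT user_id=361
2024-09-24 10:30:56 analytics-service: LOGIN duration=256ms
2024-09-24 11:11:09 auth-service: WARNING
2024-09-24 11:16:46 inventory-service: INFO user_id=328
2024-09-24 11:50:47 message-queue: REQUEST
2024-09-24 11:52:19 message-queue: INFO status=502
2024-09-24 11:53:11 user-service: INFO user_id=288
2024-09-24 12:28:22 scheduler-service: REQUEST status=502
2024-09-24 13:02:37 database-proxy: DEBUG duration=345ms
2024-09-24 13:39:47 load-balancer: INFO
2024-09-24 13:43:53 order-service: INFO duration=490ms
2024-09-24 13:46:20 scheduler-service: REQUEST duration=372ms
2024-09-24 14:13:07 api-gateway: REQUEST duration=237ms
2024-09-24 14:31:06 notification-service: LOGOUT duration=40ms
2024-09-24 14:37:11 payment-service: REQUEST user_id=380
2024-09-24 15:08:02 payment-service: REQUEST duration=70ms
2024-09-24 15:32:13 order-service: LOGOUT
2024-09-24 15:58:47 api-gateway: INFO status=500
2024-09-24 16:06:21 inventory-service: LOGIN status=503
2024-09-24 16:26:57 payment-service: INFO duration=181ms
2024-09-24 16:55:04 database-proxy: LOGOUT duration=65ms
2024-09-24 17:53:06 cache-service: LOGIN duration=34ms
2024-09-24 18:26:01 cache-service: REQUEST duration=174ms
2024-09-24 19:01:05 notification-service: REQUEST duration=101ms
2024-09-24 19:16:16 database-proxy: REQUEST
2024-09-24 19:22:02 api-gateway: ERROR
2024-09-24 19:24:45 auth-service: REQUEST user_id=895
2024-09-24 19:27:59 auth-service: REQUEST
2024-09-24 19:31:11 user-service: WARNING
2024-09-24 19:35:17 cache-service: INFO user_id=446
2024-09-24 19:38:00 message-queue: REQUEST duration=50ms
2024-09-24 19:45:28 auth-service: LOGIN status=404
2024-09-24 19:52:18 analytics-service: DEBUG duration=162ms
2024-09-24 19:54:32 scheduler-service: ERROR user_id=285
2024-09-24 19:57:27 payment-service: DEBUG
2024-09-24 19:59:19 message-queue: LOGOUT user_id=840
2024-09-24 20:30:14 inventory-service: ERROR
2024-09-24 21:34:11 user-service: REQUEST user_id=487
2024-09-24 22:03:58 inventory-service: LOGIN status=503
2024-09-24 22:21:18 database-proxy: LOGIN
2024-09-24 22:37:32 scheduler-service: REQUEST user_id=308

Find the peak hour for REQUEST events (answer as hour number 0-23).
19

To find the peak hour:

1. Group all REQUEST events by hour
2. Count events in each hour
3. Find hour with maximum count
4. Peak hour: 19 (with 5 events)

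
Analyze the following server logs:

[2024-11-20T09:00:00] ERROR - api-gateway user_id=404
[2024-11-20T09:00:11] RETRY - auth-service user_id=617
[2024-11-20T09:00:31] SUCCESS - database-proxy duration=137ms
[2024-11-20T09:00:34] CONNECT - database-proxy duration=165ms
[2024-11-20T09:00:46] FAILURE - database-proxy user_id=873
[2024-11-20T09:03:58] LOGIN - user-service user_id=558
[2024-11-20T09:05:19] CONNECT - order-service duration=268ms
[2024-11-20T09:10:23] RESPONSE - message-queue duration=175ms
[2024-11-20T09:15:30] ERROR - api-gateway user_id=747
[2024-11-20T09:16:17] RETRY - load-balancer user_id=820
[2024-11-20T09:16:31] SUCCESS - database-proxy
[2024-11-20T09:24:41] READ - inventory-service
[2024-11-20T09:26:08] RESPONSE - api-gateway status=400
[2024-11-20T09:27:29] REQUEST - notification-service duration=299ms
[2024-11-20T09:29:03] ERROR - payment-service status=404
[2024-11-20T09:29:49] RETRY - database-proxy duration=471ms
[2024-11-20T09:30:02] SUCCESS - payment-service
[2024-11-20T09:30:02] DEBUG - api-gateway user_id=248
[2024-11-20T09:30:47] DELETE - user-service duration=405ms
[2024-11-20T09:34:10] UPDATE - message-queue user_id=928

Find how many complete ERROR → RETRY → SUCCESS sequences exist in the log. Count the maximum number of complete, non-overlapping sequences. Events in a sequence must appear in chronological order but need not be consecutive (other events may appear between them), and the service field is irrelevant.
3

To count sequences:

1. Look for pattern: ERROR → RETRY → SUCCESS
2. Greedily scan the log in chronological order, matching each sequence element in turn (ignoring service)
3. Each time the full pattern completes, increment the count and restart matching from the next event
4. Complete non-overlapping sequences found: 3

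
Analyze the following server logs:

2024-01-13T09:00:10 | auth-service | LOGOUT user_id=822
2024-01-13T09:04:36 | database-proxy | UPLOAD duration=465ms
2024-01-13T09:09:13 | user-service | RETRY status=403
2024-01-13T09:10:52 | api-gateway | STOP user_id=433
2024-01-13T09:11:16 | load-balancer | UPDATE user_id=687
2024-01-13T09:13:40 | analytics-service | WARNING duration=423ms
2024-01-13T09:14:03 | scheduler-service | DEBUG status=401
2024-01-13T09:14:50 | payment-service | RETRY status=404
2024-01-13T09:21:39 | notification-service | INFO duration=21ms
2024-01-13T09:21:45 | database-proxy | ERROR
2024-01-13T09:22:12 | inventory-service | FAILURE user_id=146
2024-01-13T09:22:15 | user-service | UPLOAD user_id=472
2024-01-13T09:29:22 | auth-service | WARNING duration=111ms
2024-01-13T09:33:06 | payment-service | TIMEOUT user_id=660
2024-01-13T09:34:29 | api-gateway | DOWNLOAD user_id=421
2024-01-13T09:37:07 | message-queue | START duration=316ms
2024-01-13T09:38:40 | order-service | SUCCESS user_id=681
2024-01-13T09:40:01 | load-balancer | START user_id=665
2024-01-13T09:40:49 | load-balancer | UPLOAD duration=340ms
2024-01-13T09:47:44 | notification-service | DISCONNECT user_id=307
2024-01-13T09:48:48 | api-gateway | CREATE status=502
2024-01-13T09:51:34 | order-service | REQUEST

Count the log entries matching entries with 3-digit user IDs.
10

To find matching entries:

1. Pattern to match: entries with 3-digit user IDs
2. Scan each log entry for the pattern
3. Count matches: 10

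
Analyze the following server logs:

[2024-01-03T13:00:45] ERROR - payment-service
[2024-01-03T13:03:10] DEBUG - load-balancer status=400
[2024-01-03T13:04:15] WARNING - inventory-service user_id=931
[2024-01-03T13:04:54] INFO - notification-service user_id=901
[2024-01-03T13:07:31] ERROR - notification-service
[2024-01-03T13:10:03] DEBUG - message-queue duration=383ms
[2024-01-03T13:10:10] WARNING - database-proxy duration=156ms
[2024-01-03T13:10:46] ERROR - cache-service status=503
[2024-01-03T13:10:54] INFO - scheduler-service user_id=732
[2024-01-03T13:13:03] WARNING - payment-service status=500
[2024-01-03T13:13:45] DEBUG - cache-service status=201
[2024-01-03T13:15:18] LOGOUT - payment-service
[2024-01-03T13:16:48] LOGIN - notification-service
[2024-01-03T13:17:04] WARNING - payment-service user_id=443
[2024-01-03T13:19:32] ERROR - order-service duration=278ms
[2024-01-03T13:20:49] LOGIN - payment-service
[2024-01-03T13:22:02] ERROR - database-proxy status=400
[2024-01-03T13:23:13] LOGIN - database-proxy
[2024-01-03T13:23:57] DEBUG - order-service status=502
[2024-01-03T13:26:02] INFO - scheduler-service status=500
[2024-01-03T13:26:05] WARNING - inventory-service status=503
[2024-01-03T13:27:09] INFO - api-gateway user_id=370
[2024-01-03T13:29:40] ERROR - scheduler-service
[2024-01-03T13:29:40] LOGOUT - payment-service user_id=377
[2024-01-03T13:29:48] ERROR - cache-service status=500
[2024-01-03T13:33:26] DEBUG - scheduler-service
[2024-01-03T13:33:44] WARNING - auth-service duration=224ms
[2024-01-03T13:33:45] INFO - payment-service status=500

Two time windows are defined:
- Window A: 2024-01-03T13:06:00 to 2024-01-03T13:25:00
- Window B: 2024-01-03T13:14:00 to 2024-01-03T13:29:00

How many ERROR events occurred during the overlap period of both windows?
2

To find overlap events:

1. Window A: 2024-01-03T13:06:00 to 2024-01-03T13:25:00
2. Window B: 2024-01-03T13:14:00 to 2024-01-03T13:29:00
3. Overlap period: 2024-01-03T13:14:00 to 2024-01-03T13:25:00
4. Count ERROR events in overlap: 2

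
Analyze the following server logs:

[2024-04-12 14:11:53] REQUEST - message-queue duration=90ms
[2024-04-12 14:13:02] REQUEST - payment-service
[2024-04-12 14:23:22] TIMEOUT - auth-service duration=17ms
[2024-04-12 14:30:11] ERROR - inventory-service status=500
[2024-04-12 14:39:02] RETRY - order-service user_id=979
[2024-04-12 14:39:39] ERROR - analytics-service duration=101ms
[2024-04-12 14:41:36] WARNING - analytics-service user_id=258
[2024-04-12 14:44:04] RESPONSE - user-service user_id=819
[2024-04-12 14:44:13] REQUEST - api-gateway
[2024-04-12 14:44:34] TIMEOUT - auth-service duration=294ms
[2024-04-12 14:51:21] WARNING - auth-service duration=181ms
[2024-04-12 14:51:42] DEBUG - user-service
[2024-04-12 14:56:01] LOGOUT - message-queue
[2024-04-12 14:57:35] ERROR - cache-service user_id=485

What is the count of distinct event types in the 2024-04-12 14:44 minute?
3

To count unique event types:

1. Filter events in the minute starting at 2024-04-12 14:44
2. Extract event types from matching entries
3. Count unique types: 3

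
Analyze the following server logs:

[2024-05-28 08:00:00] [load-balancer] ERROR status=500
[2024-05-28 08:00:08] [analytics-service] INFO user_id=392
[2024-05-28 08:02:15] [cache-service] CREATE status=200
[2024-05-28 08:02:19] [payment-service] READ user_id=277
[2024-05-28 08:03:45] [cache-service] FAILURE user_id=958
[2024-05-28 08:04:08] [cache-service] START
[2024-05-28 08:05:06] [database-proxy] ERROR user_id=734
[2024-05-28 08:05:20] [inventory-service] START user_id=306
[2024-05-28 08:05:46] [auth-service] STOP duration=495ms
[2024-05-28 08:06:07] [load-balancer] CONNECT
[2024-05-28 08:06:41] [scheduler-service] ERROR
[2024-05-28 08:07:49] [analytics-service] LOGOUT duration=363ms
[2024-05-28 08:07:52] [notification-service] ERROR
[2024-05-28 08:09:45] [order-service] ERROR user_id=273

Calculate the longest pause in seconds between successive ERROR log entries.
306

To find the longest gap:

1. Extract all ERROR events in chronological order
2. Calculate time differences between consecutive events
3. Find the maximum difference
4. Longest gap: 306 seconds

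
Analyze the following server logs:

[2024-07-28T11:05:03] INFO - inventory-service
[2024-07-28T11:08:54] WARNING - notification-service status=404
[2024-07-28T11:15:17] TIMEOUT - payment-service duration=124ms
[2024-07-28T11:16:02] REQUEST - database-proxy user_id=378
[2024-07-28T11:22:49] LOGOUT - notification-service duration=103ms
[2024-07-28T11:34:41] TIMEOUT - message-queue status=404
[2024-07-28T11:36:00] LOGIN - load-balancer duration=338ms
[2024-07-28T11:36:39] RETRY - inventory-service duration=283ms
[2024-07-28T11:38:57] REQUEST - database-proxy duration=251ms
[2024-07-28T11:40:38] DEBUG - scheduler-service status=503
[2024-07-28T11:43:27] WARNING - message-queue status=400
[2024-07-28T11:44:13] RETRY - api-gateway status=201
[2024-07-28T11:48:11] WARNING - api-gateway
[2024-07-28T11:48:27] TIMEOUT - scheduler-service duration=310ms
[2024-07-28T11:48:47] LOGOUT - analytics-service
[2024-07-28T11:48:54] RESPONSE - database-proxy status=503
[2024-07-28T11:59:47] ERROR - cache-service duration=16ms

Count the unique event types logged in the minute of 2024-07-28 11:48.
4

To count unique event types:

1. Filter events in the minute starting at 2024-07-28 11:48
2. Extract event types from matching entries
3. Count unique types: 4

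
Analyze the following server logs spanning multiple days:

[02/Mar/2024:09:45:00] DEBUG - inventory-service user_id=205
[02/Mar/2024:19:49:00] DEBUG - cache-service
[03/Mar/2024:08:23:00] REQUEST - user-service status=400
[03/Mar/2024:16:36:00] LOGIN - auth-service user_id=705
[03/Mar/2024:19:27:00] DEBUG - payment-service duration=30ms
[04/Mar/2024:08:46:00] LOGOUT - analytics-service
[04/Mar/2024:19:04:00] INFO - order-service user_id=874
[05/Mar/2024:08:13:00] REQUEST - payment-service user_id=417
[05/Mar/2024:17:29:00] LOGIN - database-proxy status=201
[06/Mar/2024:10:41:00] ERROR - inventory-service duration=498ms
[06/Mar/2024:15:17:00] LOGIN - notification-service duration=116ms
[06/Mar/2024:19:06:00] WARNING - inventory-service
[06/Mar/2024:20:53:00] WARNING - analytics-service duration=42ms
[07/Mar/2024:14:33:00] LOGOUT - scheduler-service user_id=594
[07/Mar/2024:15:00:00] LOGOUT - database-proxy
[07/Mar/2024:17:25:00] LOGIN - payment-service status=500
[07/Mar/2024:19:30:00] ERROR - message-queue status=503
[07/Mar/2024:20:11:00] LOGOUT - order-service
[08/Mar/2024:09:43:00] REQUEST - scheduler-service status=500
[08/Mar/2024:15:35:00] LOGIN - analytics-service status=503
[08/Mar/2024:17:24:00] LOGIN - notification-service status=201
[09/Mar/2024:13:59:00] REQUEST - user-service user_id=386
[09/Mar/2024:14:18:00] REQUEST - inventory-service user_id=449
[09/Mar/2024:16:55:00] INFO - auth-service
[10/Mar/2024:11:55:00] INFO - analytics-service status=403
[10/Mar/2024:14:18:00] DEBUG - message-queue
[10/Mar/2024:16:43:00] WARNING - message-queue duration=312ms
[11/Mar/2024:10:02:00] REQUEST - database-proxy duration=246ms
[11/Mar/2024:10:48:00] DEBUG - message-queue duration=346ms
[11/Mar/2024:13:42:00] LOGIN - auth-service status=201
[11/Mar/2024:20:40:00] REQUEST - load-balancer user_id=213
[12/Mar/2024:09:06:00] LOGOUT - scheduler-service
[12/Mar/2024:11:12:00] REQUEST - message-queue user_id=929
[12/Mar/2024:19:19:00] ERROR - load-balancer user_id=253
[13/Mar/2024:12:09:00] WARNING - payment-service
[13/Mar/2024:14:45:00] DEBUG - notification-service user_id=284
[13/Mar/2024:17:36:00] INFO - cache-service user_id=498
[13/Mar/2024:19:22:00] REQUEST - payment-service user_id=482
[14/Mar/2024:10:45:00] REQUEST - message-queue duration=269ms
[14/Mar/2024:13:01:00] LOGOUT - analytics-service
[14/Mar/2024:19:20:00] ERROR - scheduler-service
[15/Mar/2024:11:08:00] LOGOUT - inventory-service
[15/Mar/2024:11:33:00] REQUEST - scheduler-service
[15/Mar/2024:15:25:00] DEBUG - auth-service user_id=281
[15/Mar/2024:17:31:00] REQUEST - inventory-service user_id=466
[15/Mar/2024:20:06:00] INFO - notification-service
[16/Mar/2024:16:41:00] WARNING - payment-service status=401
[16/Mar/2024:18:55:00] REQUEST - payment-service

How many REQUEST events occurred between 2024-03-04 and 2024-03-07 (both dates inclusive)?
1

To filter by date range:

1. Date range: 2024-03-04 through 2024-03-07, both dates inclusive
2. Filter for REQUEST events whose date falls in this range
3. Count matching events: 1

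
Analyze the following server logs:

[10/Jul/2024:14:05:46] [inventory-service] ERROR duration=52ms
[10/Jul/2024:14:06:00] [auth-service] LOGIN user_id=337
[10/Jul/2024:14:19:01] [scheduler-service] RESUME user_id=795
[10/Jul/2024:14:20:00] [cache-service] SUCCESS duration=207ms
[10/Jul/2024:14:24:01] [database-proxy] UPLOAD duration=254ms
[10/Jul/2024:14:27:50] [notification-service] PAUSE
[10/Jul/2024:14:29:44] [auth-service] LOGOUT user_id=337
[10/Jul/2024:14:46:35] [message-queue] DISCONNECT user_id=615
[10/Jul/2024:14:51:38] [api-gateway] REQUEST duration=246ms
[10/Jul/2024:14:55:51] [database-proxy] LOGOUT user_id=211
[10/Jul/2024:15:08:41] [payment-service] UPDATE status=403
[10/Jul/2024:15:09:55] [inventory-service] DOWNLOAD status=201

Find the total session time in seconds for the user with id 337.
1424

To calculate session duration:

1. Find LOGIN event for user_id=337: 10/Jul/2024:14:06:00
2. Find LOGOUT event for user_id=337: 10/Jul/2024:14:29:44
3. Session duration: 10/Jul/2024:14:29:44 - 10/Jul/2024:14:06:00 = 1424 seconds (23 minutes)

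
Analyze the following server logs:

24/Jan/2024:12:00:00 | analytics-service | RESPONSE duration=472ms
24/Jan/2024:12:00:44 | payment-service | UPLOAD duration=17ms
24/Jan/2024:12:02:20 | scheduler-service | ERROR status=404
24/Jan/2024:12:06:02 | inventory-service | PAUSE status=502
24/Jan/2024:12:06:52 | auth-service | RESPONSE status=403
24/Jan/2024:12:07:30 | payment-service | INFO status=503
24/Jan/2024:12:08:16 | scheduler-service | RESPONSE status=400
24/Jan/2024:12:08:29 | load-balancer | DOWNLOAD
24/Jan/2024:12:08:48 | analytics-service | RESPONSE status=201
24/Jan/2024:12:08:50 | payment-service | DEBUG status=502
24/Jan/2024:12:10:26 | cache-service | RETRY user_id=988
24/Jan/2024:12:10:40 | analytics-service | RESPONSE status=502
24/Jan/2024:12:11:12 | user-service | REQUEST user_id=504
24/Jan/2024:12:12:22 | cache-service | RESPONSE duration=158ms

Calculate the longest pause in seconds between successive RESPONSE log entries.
412

To find the longest gap:

1. Extract all RESPONSE events in chronological order
2. Calculate time differences between consecutive events
3. Find the maximum difference
4. Longest gap: 412 seconds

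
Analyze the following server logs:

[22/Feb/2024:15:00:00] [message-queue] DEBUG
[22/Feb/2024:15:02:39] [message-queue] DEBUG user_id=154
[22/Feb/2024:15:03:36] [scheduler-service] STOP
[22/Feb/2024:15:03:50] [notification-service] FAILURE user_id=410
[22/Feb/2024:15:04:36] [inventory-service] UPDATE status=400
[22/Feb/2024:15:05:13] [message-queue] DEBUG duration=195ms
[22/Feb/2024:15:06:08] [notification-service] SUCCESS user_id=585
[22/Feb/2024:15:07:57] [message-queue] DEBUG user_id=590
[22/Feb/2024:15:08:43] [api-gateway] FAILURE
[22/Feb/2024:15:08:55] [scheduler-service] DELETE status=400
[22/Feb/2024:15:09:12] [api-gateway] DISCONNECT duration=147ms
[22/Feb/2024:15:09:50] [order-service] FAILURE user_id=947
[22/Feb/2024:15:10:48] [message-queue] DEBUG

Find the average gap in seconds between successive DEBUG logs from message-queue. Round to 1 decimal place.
162.0

To calculate average interval:

1. Find all DEBUG events for message-queue in order
2. Calculate time gaps between consecutive events
3. Compute mean of gaps: 648 / 4 = 162.0 seconds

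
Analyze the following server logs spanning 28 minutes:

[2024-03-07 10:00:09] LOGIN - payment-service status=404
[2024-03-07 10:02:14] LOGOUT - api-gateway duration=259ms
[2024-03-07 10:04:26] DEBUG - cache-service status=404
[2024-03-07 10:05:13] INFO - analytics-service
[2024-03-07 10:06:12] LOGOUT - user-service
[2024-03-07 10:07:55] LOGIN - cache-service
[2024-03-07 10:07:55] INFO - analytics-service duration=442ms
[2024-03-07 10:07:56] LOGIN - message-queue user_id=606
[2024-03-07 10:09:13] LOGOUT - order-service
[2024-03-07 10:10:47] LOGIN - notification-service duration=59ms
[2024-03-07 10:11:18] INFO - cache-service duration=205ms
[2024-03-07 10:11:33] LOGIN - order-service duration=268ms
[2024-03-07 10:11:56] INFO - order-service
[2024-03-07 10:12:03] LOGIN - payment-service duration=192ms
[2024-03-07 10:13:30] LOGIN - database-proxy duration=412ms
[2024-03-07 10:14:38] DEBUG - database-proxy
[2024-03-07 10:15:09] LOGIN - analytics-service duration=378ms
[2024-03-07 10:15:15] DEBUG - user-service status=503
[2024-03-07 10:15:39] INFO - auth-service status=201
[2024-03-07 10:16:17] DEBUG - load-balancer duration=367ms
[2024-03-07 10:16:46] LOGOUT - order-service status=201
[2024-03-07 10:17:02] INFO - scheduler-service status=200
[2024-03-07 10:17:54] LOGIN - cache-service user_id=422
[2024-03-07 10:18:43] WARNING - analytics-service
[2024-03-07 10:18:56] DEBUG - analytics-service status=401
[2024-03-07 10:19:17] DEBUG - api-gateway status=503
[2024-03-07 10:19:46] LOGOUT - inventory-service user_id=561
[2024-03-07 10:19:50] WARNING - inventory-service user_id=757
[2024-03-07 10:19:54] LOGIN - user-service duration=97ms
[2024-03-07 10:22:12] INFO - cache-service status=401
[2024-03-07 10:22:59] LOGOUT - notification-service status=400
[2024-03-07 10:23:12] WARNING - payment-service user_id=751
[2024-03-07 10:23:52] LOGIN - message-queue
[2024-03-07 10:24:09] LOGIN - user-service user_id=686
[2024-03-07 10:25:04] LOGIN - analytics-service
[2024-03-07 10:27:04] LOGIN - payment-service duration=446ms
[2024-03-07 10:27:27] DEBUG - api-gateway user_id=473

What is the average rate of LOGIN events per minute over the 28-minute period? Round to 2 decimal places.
0.5

To calculate the rate:

1. Count total LOGIN events: 14
2. Total time period: 28 minutes
3. Rate = 14 / 28 = 0.5 events per minute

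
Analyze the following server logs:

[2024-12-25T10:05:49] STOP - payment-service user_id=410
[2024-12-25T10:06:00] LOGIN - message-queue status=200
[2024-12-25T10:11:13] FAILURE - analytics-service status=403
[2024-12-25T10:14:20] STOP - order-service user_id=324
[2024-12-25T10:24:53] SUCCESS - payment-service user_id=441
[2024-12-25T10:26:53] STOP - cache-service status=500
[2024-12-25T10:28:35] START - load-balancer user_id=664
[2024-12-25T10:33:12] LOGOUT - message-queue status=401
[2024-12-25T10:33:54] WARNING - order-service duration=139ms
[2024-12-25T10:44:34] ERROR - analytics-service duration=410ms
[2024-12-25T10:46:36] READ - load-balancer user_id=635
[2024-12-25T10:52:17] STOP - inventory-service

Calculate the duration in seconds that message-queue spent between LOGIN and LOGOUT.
1632

To calculate state duration:

1. Find LOGIN event for message-queue: 2024-12-25T10:06:00
2. Find LOGOUT event for message-queue: 2024-12-25T10:33:12
3. Calculate duration: 2024-12-25T10:33:12 - 2024-12-25T10:06:00 = 1632 seconds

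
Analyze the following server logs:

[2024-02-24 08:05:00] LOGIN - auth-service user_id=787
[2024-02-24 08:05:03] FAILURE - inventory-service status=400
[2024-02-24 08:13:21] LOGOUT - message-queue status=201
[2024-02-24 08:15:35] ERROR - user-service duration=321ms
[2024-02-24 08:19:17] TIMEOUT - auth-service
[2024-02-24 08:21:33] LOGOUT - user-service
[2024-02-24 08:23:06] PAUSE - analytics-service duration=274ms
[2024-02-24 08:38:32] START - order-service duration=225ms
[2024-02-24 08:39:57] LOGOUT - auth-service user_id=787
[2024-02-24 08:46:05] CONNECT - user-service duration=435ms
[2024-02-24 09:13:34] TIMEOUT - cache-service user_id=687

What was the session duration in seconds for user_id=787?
2097

To calculate session duration:

1. Find LOGIN event for user_id=787: 2024-02-24 08:05:00
2. Find LOGOUT event for user_id=787: 2024-02-24 08:39:57
3. Session duration: 2024-02-24 08:39:57 - 2024-02-24 08:05:00 = 2097 seconds (34 minutes)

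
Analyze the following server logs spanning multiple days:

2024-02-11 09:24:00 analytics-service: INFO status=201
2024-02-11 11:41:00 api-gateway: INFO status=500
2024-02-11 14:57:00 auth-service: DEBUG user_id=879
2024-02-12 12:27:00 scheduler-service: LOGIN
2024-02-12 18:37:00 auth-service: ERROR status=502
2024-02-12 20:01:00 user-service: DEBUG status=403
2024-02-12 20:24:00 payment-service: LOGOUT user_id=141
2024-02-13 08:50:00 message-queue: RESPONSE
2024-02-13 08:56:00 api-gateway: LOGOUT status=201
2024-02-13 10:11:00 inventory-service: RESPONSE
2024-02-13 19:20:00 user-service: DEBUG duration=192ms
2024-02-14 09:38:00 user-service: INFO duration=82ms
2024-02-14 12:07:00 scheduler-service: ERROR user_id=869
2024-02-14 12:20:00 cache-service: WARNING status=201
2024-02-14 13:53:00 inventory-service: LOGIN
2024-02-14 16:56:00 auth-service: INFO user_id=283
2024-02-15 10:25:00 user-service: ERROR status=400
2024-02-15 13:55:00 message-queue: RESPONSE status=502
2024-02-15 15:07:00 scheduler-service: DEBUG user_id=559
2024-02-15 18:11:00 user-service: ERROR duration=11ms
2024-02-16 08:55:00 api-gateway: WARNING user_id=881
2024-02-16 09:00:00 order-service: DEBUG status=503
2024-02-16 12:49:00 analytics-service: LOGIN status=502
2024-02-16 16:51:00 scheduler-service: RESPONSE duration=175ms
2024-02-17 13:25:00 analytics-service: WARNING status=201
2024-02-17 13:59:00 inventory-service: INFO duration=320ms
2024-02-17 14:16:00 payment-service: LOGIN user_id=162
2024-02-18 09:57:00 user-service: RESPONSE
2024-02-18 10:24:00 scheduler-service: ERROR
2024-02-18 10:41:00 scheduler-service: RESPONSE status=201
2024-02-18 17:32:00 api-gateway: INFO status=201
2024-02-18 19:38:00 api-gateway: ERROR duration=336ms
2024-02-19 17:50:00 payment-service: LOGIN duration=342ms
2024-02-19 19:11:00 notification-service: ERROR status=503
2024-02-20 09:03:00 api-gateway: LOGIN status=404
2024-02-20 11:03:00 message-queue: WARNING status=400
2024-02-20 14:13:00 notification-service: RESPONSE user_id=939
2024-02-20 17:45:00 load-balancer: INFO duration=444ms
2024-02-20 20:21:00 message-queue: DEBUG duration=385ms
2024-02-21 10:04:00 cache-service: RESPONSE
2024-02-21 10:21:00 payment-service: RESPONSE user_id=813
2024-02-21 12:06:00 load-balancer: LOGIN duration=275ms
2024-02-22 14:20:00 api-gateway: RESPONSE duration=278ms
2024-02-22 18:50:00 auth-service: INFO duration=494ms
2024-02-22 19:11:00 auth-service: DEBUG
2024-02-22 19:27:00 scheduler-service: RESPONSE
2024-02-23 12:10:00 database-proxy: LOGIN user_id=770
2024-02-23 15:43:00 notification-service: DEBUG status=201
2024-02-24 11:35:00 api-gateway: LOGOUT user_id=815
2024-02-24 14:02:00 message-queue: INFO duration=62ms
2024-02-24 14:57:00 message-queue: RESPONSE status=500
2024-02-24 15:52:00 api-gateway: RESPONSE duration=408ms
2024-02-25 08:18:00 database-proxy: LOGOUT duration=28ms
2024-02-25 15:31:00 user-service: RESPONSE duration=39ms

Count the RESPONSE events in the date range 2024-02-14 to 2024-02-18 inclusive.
4

To filter by date range:

1. Date range: 2024-02-14 through 2024-02-18, both dates inclusive
2. Filter for RESPONSE events whose date falls in this range
3. Count matching events: 4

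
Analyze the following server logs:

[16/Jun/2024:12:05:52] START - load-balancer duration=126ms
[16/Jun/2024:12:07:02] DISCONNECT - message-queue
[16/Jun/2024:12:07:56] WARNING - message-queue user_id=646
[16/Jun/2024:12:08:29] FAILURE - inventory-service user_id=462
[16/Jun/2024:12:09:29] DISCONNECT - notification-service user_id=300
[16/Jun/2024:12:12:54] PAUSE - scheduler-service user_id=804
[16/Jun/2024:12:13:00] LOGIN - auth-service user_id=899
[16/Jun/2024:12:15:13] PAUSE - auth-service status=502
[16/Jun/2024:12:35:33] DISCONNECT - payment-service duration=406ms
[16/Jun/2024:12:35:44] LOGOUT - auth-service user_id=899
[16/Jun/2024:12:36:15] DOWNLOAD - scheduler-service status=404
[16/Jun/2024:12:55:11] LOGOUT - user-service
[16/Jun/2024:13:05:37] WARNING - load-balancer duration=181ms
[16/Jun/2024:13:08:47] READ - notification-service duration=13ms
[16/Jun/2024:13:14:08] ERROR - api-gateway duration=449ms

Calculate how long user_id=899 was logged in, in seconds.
1364

To calculate session duration:

1. Find LOGIN event for user_id=899: 16/Jun/2024:12:13:00
2. Find LOGOUT event for user_id=899: 16/Jun/2024:12:35:44
3. Session duration: 16/Jun/2024:12:35:44 - 16/Jun/2024:12:13:00 = 1364 seconds (22 minutes)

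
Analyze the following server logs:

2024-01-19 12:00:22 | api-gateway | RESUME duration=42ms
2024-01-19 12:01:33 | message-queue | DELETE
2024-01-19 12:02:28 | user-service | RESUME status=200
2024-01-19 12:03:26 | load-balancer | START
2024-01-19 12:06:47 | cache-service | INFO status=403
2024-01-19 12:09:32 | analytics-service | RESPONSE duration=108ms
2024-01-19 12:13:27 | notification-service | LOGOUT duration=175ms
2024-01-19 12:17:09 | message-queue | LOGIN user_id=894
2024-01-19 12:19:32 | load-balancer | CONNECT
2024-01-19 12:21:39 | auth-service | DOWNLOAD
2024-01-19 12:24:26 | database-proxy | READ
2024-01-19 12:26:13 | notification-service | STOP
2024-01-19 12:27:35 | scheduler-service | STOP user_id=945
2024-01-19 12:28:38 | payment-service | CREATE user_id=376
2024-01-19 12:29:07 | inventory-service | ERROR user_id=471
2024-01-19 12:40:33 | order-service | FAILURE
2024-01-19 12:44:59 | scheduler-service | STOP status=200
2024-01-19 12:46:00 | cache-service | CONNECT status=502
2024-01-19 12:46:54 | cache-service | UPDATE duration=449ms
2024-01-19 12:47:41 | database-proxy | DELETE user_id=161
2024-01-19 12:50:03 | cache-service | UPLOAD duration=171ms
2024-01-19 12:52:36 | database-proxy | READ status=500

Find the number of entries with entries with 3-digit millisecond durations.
4

To find matching entries:

1. Pattern to match: entries with 3-digit millisecond durations
2. Scan each log entry for the pattern
3. Count matches: 4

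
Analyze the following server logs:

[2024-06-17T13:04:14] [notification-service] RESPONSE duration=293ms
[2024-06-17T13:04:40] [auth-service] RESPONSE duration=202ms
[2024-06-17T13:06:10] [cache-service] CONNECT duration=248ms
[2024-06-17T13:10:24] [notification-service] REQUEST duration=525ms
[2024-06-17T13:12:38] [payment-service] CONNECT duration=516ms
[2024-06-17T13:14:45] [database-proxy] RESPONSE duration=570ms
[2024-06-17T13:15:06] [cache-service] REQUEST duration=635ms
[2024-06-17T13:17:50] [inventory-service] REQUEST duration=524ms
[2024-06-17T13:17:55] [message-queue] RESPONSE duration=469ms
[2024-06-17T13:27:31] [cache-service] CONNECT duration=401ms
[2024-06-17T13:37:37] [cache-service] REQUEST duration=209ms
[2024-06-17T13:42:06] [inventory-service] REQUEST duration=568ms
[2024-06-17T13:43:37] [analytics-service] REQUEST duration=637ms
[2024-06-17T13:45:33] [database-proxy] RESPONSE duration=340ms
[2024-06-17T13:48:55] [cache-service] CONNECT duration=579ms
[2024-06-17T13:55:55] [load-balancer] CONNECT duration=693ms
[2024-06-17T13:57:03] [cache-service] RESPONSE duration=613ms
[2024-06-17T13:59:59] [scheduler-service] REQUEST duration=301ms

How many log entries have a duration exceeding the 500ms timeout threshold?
10

To count timeouts:

1. Threshold: 500ms
2. Extract duration from each log entry
3. Count entries where duration > 500
4. Timeout count: 10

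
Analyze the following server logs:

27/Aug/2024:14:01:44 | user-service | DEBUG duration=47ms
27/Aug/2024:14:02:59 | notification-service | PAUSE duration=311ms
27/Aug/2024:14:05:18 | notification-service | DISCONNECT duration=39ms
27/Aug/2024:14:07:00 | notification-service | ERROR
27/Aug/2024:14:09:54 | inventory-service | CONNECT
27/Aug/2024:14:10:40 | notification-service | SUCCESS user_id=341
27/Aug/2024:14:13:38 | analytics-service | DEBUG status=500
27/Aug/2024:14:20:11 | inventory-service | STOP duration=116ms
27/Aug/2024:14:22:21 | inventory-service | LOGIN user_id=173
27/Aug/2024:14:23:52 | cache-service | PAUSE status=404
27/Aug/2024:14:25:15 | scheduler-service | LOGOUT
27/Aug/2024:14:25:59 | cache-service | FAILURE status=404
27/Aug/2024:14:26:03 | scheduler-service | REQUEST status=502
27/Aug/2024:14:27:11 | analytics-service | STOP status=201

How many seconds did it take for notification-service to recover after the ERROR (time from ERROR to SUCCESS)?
220

To calculate recovery time:

1. Find ERROR event for notification-service: 27/Aug/2024:14:07:00
2. Find next SUCCESS event for notification-service: 27/Aug/2024:14:10:40
3. Recovery time: 27/Aug/2024:14:10:40 - 27/Aug/2024:14:07:00 = 220 seconds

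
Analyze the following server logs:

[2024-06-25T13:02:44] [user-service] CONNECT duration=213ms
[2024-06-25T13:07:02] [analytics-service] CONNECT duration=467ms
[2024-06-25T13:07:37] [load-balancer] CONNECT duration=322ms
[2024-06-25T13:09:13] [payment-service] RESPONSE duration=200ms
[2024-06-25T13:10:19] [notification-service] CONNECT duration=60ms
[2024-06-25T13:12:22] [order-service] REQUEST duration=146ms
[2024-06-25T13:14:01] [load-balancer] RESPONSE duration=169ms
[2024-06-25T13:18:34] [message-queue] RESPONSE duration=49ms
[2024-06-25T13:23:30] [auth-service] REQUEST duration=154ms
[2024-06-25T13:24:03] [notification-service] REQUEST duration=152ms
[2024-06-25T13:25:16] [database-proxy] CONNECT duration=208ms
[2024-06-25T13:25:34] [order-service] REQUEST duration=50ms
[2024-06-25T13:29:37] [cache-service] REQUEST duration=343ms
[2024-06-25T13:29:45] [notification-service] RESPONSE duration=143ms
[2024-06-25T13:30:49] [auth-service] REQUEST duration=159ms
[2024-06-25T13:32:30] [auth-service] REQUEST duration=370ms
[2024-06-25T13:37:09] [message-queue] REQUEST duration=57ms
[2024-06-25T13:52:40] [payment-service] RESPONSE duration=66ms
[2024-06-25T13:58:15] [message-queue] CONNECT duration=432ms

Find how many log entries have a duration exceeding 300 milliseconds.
5

To count timeouts:

1. Threshold: 300ms
2. Extract duration from each log entry
3. Count entries where duration > 300
4. Timeout count: 5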